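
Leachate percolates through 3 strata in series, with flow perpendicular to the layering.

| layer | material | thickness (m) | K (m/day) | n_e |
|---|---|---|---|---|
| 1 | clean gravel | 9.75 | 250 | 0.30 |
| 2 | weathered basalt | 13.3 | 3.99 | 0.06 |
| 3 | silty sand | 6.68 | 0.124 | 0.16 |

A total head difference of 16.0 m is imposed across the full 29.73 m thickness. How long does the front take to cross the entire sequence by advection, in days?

With flow normal to the layers, continuity requires the same specific discharge q through every layer.
Σ(b_i/K_i) = 9.75/250 + 13.3/3.99 + 6.68/0.124 = 57.24 d.
q = Δh / Σ(b_i/K_i) = 16.0 / 57.24 = 0.2795 m/day.
In each layer the seepage velocity is v_i = q/n_i, so the layer transit time is t_i = b_i·n_i / q:
  layer 1 (clean gravel): t_1 = 9.75 × 0.30 / 0.2795 = 10.46 d
  layer 2 (weathered basalt): t_2 = 13.3 × 0.06 / 0.2795 = 2.855 d
  layer 3 (silty sand): t_3 = 6.68 × 0.16 / 0.2795 = 3.824 d
Total t = Σ t_i = 17.14 days.

17.1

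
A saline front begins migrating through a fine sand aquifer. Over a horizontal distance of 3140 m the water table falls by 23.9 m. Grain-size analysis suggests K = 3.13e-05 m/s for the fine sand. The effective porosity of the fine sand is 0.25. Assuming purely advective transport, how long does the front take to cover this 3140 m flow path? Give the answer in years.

104

Convert K: 3.13e-05 m/s × 86400 = 2.704 m/day.
Hydraulic gradient i = Δh / L = 23.9 / 3140 = 0.007611.
Darcy flux q = K · i = 2.704 × 0.007611 = 0.02058 m/day.
Seepage velocity v = q / n_e = 0.02058 / 0.25 = 0.08234 m/day.
Travel time t = L / v = 3140 / 0.08234 = 38137 days = 104.4 years.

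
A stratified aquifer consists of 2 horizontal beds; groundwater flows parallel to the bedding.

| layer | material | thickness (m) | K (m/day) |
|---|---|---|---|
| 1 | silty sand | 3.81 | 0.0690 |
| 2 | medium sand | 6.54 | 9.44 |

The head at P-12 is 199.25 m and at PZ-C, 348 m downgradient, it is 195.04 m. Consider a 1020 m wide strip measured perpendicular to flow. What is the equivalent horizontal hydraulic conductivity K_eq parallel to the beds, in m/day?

Flow is parallel to layering, so each bed carries its own Darcy discharge and the transmissivities add.
Σ(K_i·b_i) = 0.0690×3.81 + 9.44×6.54 = 62.00 m²/day.
Total thickness b = 10.35 m, so K_eq = Σ(K_i·b_i)/b = 5.990 m/day.

5.99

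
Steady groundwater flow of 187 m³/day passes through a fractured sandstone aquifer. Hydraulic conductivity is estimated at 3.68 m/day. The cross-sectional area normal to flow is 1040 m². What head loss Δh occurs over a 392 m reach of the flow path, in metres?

From Q = K·A·i, i = Q / (K·A) = 187 / (3.680 × 1040) = 0.04886.
Head loss Δh = i · L = 0.04886 × 392 = 19.15 m.

19.2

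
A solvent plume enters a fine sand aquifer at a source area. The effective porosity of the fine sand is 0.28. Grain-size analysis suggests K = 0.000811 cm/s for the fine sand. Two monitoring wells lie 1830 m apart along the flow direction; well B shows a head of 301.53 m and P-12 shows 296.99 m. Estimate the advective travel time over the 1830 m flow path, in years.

807

Convert K: 0.000811 cm/s × 864 = 0.7007 m/day.
Hydraulic gradient i = (301.53 − 296.99) / 1830 = 4.54 / 1830 = 0.002481.
Darcy flux q = K · i = 0.7007 × 0.002481 = 0.001738 m/day.
Seepage velocity v = q / n_e = 0.001738 / 0.28 = 0.006208 m/day.
Travel time t = L / v = 1830 / 0.006208 = 2.948e+05 days = 807.0 years.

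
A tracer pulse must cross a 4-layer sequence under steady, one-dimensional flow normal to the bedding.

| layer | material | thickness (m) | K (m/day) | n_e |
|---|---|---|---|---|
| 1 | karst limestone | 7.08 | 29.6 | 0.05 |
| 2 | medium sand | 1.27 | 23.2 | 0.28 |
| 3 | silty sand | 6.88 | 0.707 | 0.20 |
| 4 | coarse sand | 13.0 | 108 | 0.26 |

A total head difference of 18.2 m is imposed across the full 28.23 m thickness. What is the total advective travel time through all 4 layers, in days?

With flow normal to the layers, continuity requires the same specific discharge q through every layer.
Σ(b_i/K_i) = 7.08/29.6 + 1.27/23.2 + 6.88/0.707 + 13.0/108 = 10.15 d.
q = Δh / Σ(b_i/K_i) = 18.2 / 10.15 = 1.794 m/day.
In each layer the seepage velocity is v_i = q/n_i, so the layer transit time is t_i = b_i·n_i / q:
  layer 1 (karst limestone): t_1 = 7.08 × 0.05 / 1.794 = 0.1973 d
  layer 2 (medium sand): t_2 = 1.27 × 0.28 / 1.794 = 0.1982 d
  layer 3 (silty sand): t_3 = 6.88 × 0.20 / 1.794 = 0.7670 d
  layer 4 (coarse sand): t_4 = 13.0 × 0.26 / 1.794 = 1.884 d
Total t = Σ t_i = 3.047 days.

3.05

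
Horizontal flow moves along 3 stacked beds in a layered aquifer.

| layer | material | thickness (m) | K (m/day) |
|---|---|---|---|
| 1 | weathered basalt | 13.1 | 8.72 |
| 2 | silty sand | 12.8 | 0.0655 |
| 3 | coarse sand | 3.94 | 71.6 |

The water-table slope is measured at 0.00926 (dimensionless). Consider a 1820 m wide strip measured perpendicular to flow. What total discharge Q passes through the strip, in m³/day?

Flow is parallel to layering, so each bed carries its own Darcy discharge and the transmissivities add.
Σ(K_i·b_i) = 8.72×13.1 + 0.0655×12.8 + 71.6×3.94 = 397.2 m²/day.
Hydraulic gradient i = 0.00926.
Q = Σ(K_i·b_i) · W · i = 397.2 × 1820 × 0.009260 = 6694 m³/day.

6690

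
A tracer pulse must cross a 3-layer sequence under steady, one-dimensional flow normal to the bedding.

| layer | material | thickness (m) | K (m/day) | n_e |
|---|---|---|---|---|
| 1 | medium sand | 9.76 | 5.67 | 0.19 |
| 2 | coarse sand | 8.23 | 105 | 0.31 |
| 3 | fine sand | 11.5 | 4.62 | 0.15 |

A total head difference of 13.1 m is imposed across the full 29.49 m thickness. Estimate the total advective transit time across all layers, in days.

2.01

With flow normal to the layers, continuity requires the same specific discharge q through every layer.
Σ(b_i/K_i) = 9.76/5.67 + 8.23/105 + 11.5/4.62 = 4.289 d.
q = Δh / Σ(b_i/K_i) = 13.1 / 4.289 = 3.054 m/day.
In each layer the seepage velocity is v_i = q/n_i, so the layer transit time is t_i = b_i·n_i / q:
  layer 1 (medium sand): t_1 = 9.76 × 0.19 / 3.054 = 0.6071 d
  layer 2 (coarse sand): t_2 = 8.23 × 0.31 / 3.054 = 0.8353 d
  layer 3 (fine sand): t_3 = 11.5 × 0.15 / 3.054 = 0.5648 d
Total t = Σ t_i = 2.007 days.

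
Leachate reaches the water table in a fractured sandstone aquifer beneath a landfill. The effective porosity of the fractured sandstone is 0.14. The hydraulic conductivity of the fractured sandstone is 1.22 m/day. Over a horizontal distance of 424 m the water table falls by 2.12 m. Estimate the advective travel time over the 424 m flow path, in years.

Hydraulic gradient i = Δh / L = 2.12 / 424 = 0.005000.
Darcy flux q = K · i = 1.220 × 0.005000 = 0.006100 m/day.
Seepage velocity v = q / n_e = 0.006100 / 0.14 = 0.04357 m/day.
Travel time t = L / v = 424 / 0.04357 = 9731 days = 26.64 years.

26.6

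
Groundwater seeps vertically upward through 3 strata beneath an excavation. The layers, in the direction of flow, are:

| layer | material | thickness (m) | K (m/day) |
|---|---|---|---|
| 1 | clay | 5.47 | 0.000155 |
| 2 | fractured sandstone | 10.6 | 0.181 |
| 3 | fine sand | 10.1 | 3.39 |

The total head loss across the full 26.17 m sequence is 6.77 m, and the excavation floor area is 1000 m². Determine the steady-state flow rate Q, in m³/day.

0.192

Flow is perpendicular to layering, so the layers act in series and the equivalent K is the thickness-weighted harmonic mean.
Total thickness L = 5.47 + 10.6 + 10.1 = 26.17 m.
Σ(b_i/K_i) = 5.47/0.000155 + 10.6/0.181 + 10.1/3.39 = 35352 d.
K_eq = L / Σ(b_i/K_i) = 26.17 / 35352 = 0.0007403 m/day.
Q = K_eq · A · (Δh/L) = 0.0007403 × 1000 × (6.77/26.17) = 0.1915 m³/day.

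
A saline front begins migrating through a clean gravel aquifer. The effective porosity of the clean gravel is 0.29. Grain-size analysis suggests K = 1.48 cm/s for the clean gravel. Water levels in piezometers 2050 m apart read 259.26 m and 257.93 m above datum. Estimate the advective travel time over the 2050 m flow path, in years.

1.96

Convert K: 1.48 cm/s × 864 = 1279 m/day.
Hydraulic gradient i = (259.26 − 257.93) / 2050 = 1.33 / 2050 = 0.0006488.
Darcy flux q = K · i = 1279 × 0.0006488 = 0.8296 m/day.
Seepage velocity v = q / n_e = 0.8296 / 0.29 = 2.861 m/day.
Travel time t = L / v = 2050 / 2.861 = 716.6 days = 1.962 years.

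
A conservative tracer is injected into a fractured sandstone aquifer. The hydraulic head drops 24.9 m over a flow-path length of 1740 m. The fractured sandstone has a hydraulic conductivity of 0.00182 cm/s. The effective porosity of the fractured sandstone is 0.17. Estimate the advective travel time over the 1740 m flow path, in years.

36.0

Convert K: 0.00182 cm/s × 864 = 1.572 m/day.
Hydraulic gradient i = Δh / L = 24.9 / 1740 = 0.01431.
Darcy flux q = K · i = 1.572 × 0.01431 = 0.02250 m/day.
Seepage velocity v = q / n_e = 0.02250 / 0.17 = 0.1324 m/day.
Travel time t = L / v = 1740 / 0.1324 = 13145 days = 35.99 years.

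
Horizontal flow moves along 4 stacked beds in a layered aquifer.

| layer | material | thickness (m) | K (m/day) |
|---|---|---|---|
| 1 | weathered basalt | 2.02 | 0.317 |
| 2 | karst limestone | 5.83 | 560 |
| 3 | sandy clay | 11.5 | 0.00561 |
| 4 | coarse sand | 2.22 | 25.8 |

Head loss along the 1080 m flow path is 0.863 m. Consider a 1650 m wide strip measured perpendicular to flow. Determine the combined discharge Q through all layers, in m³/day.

4380

Flow is parallel to layering, so each bed carries its own Darcy discharge and the transmissivities add.
Σ(K_i·b_i) = 0.317×2.02 + 560×5.83 + 0.00561×11.5 + 25.8×2.22 = 3323 m²/day.
Hydraulic gradient i = Δh / L = 0.863 / 1080 = 0.0007991.
Q = Σ(K_i·b_i) · W · i = 3323 × 1650 × 0.0007991 = 4381 m³/day.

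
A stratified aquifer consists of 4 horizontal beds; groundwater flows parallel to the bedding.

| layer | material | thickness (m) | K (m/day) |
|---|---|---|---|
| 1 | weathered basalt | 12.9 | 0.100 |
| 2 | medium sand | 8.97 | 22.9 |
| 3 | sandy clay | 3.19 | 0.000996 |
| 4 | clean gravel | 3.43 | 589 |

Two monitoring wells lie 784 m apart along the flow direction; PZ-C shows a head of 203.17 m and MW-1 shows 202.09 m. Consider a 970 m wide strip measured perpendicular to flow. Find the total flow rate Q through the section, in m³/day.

2980

Flow is parallel to layering, so each bed carries its own Darcy discharge and the transmissivities add.
Σ(K_i·b_i) = 0.100×12.9 + 22.9×8.97 + 0.000996×3.19 + 589×3.43 = 2227 m²/day.
Hydraulic gradient i = (203.17 − 202.09) / 784 = 1.08 / 784 = 0.001378.
Q = Σ(K_i·b_i) · W · i = 2227 × 970 × 0.001378 = 2976 m³/day.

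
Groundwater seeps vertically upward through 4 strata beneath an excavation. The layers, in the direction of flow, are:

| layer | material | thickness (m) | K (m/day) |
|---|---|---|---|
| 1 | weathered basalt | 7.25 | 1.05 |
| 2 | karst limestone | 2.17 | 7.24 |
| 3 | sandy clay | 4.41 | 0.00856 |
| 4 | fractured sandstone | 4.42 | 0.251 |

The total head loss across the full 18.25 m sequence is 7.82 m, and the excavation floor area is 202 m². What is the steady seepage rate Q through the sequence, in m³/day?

2.93

Flow is perpendicular to layering, so the layers act in series and the equivalent K is the thickness-weighted harmonic mean.
Total thickness L = 7.25 + 2.17 + 4.41 + 4.42 = 18.25 m.
Σ(b_i/K_i) = 7.25/1.05 + 2.17/7.24 + 4.41/0.00856 + 4.42/0.251 = 540.0 d.
K_eq = L / Σ(b_i/K_i) = 18.25 / 540.0 = 0.03380 m/day.
Q = K_eq · A · (Δh/L) = 0.03380 × 202 × (7.82/18.25) = 2.925 m³/day.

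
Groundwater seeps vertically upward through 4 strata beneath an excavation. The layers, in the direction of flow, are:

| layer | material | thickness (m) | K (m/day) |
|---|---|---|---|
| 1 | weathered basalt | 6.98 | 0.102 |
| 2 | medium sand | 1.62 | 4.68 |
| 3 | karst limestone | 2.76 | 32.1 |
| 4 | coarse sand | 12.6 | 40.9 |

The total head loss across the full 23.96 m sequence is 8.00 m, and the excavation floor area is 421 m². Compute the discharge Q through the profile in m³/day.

48.7

Flow is perpendicular to layering, so the layers act in series and the equivalent K is the thickness-weighted harmonic mean.
Total thickness L = 6.98 + 1.62 + 2.76 + 12.6 = 23.96 m.
Σ(b_i/K_i) = 6.98/0.102 + 1.62/4.68 + 2.76/32.1 + 12.6/40.9 = 69.17 d.
K_eq = L / Σ(b_i/K_i) = 23.96 / 69.17 = 0.3464 m/day.
Q = K_eq · A · (Δh/L) = 0.3464 × 421 × (8.00/23.96) = 48.69 m³/day.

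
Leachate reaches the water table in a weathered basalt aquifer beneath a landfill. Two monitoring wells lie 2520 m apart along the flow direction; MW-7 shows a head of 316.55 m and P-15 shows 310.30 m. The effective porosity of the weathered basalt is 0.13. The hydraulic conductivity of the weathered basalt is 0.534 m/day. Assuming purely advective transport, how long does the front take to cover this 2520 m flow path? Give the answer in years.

677

Hydraulic gradient i = (316.55 − 310.30) / 2520 = 6.25 / 2520 = 0.002480.
Darcy flux q = K · i = 0.5340 × 0.002480 = 0.001324 m/day.
Seepage velocity v = q / n_e = 0.001324 / 0.13 = 0.01019 m/day.
Travel time t = L / v = 2520 / 0.01019 = 2.474e+05 days = 677.2 years.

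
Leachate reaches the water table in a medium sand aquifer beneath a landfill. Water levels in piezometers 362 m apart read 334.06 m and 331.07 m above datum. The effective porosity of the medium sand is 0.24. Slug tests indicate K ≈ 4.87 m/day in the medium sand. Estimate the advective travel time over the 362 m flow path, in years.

5.91

Hydraulic gradient i = (334.06 − 331.07) / 362 = 2.99 / 362 = 0.008260.
Darcy flux q = K · i = 4.870 × 0.008260 = 0.04022 m/day.
Seepage velocity v = q / n_e = 0.04022 / 0.24 = 0.1676 m/day.
Travel time t = L / v = 362 / 0.1676 = 2160 days = 5.913 years.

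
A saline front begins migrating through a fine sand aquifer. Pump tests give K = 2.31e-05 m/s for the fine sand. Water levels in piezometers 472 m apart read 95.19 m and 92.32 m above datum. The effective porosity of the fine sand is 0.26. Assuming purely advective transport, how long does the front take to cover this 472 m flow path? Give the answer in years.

Convert K: 2.31e-05 m/s × 86400 = 1.996 m/day.
Hydraulic gradient i = (95.19 − 92.32) / 472 = 2.87 / 472 = 0.006081.
Darcy flux q = K · i = 1.996 × 0.006081 = 0.01214 m/day.
Seepage velocity v = q / n_e = 0.01214 / 0.26 = 0.04668 m/day.
Travel time t = L / v = 472 / 0.04668 = 10112 days = 27.69 years.

27.7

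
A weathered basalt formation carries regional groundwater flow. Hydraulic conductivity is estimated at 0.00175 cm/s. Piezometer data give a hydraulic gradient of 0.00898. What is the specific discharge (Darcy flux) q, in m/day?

Convert K: 0.00175 cm/s × 864 = 1.512 m/day.
Hydraulic gradient i = 0.00898.
Specific discharge q = K · i = 1.512 × 0.008980 = 0.01358 m/day.

0.0136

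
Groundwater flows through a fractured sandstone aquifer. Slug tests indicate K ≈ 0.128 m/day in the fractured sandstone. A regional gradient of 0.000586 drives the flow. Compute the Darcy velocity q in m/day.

7.50e-05

Hydraulic gradient i = 0.000586.
Specific discharge q = K · i = 0.1280 × 0.0005860 = 7.501e-05 m/day.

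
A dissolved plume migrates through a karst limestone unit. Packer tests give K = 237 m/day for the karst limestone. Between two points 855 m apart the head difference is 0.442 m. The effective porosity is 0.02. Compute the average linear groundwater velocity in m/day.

6.13

Hydraulic gradient i = Δh / L = 0.442 / 855 = 0.0005170.
Darcy flux q = K · i = 237.0 × 0.0005170 = 0.1225 m/day.
Seepage velocity v = q / n_e = 0.1225 / 0.02 = 6.126 m/day.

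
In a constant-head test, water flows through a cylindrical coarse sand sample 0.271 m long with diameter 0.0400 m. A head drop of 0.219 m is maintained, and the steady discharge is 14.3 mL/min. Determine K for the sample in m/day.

Cross-sectional area A = π·(d/2)² = π × (0.0400/2)² = 0.001257 m².
Convert discharge: 14.3 mL/min = 2.383e-07 m³/s.
Darcy's law rearranged: K = Q·L / (A·Δh) = 2.383e-07 × 0.271 / (0.001257 × 0.219) = 0.0002347 m/s = 20.28 m/day.

20.3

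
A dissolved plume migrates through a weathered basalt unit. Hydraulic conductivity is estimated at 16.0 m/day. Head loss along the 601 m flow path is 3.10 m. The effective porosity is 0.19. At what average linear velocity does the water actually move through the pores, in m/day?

Hydraulic gradient i = Δh / L = 3.10 / 601 = 0.005158.
Darcy flux q = K · i = 16.00 × 0.005158 = 0.08253 m/day.
Seepage velocity v = q / n_e = 0.08253 / 0.19 = 0.4344 m/day.

0.434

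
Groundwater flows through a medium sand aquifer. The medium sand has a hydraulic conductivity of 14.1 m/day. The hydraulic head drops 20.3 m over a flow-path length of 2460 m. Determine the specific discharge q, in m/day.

0.116

Hydraulic gradient i = Δh / L = 20.3 / 2460 = 0.008252.
Specific discharge q = K · i = 14.10 × 0.008252 = 0.1164 m/day.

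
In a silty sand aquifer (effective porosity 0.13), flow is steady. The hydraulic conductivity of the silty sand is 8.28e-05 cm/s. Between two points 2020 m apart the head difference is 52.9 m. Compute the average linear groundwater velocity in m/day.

Convert K: 8.28e-05 cm/s × 864 = 0.07154 m/day.
Hydraulic gradient i = Δh / L = 52.9 / 2020 = 0.02619.
Darcy flux q = K · i = 0.07154 × 0.02619 = 0.001873 m/day.
Seepage velocity v = q / n_e = 0.001873 / 0.13 = 0.01441 m/day.

0.0144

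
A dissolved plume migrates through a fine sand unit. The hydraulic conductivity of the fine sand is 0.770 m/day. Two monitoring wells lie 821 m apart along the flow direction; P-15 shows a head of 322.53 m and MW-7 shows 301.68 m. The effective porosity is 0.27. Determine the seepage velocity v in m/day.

Hydraulic gradient i = (322.53 − 301.68) / 821 = 20.85 / 821 = 0.02540.
Darcy flux q = K · i = 0.7700 × 0.02540 = 0.01955 m/day.
Seepage velocity v = q / n_e = 0.01955 / 0.27 = 0.07243 m/day.

0.0724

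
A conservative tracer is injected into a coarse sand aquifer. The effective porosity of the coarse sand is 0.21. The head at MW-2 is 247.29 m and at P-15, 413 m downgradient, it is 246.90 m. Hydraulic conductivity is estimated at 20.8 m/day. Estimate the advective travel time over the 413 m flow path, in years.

Hydraulic gradient i = (247.29 − 246.90) / 413 = 0.39 / 413 = 0.0009443.
Darcy flux q = K · i = 20.80 × 0.0009443 = 0.01964 m/day.
Seepage velocity v = q / n_e = 0.01964 / 0.21 = 0.09353 m/day.
Travel time t = L / v = 413 / 0.09353 = 4416 days = 12.09 years.

12.1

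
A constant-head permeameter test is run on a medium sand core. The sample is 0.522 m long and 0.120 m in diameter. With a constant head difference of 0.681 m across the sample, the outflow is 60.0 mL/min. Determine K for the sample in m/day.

Cross-sectional area A = π·(d/2)² = π × (0.120/2)² = 0.01131 m².
Convert discharge: 60.0 mL/min = 1.000e-06 m³/s.
Darcy's law rearranged: K = Q·L / (A·Δh) = 1.000e-06 × 0.522 / (0.01131 × 0.681) = 6.778e-05 m/s = 5.856 m/day.

5.86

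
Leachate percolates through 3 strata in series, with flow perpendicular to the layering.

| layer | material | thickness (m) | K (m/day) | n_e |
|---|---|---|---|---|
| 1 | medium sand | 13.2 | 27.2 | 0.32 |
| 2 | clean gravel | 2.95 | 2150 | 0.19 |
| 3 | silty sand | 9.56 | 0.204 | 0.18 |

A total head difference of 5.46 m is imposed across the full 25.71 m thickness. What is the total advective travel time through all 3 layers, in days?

With flow normal to the layers, continuity requires the same specific discharge q through every layer.
Σ(b_i/K_i) = 13.2/27.2 + 2.95/2150 + 9.56/0.204 = 47.35 d.
q = Δh / Σ(b_i/K_i) = 5.46 / 47.35 = 0.1153 m/day.
In each layer the seepage velocity is v_i = q/n_i, so the layer transit time is t_i = b_i·n_i / q:
  layer 1 (medium sand): t_1 = 13.2 × 0.32 / 0.1153 = 36.63 d
  layer 2 (clean gravel): t_2 = 2.95 × 0.19 / 0.1153 = 4.861 d
  layer 3 (silty sand): t_3 = 9.56 × 0.18 / 0.1153 = 14.92 d
Total t = Σ t_i = 56.41 days.

56.4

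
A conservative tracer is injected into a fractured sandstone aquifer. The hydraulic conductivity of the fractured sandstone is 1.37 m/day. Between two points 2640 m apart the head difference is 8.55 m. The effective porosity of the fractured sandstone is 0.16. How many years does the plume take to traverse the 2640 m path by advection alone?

261

Hydraulic gradient i = Δh / L = 8.55 / 2640 = 0.003239.
Darcy flux q = K · i = 1.370 × 0.003239 = 0.004437 m/day.
Seepage velocity v = q / n_e = 0.004437 / 0.16 = 0.02773 m/day.
Travel time t = L / v = 2640 / 0.02773 = 95201 days = 260.6 years.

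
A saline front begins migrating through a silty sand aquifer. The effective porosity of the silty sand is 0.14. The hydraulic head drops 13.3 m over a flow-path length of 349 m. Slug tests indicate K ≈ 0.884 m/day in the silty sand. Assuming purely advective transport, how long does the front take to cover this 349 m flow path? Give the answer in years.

Hydraulic gradient i = Δh / L = 13.3 / 349 = 0.03811.
Darcy flux q = K · i = 0.8840 × 0.03811 = 0.03369 m/day.
Seepage velocity v = q / n_e = 0.03369 / 0.14 = 0.2406 m/day.
Travel time t = L / v = 349 / 0.2406 = 1450 days = 3.971 years.

3.97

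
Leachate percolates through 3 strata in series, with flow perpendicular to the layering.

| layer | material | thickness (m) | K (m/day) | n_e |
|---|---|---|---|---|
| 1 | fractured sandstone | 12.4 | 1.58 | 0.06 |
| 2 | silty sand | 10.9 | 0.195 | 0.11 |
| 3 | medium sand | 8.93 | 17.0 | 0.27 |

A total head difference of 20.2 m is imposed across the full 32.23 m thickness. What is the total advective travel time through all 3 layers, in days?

With flow normal to the layers, continuity requires the same specific discharge q through every layer.
Σ(b_i/K_i) = 12.4/1.58 + 10.9/0.195 + 8.93/17.0 = 64.27 d.
q = Δh / Σ(b_i/K_i) = 20.2 / 64.27 = 0.3143 m/day.
In each layer the seepage velocity is v_i = q/n_i, so the layer transit time is t_i = b_i·n_i / q:
  layer 1 (fractured sandstone): t_1 = 12.4 × 0.06 / 0.3143 = 2.367 d
  layer 2 (silty sand): t_2 = 10.9 × 0.11 / 0.3143 = 3.815 d
  layer 3 (medium sand): t_3 = 8.93 × 0.27 / 0.3143 = 7.671 d
Total t = Σ t_i = 13.85 days.

13.9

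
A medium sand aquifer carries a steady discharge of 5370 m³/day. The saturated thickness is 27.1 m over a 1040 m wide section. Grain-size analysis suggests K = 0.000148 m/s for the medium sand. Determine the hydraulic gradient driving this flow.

0.0149

Convert K: 0.000148 m/s × 86400 = 12.79 m/day.
Cross-sectional area A = 1040 × 27.1 = 28184 m².
From Q = K·A·i, i = Q / (K·A) = 5370 / (12.79 × 28184) = 0.01490.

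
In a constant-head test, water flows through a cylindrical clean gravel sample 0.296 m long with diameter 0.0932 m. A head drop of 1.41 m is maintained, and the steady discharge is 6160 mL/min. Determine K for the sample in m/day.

Cross-sectional area A = π·(d/2)² = π × (0.0932/2)² = 0.006822 m².
Convert discharge: 6160 mL/min = 0.0001027 m³/s.
Darcy's law rearranged: K = Q·L / (A·Δh) = 0.0001027 × 0.296 / (0.006822 × 1.41) = 0.003159 m/s = 273.0 m/day.

273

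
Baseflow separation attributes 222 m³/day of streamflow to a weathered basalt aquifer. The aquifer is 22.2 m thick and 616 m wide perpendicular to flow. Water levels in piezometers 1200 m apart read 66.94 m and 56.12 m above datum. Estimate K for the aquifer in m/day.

Cross-sectional area A = 616 × 22.2 = 13675 m².
Hydraulic gradient i = (66.94 − 56.12) / 1200 = 10.82 / 1200 = 0.009017.
From Q = K·A·i, K = Q / (A·i) = 222 / (13675 × 0.009017) = 1.800 m/day.

1.80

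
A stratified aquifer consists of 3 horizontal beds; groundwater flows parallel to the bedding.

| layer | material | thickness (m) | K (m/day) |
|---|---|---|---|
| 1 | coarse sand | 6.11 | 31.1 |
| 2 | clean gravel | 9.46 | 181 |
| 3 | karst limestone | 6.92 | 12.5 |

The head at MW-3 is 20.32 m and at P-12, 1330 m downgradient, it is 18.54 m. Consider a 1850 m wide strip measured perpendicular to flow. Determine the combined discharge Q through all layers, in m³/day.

Flow is parallel to layering, so each bed carries its own Darcy discharge and the transmissivities add.
Σ(K_i·b_i) = 31.1×6.11 + 181×9.46 + 12.5×6.92 = 1989 m²/day.
Hydraulic gradient i = (20.32 − 18.54) / 1330 = 1.78 / 1330 = 0.001338.
Q = Σ(K_i·b_i) · W · i = 1989 × 1850 × 0.001338 = 4924 m³/day.

4920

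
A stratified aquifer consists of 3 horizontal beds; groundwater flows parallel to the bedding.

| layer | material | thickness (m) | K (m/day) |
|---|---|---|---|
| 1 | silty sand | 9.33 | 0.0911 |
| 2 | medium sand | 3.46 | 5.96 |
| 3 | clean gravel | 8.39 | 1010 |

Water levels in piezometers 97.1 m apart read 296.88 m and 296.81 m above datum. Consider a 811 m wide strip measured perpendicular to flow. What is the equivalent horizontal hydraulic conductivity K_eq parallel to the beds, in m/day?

401

Flow is parallel to layering, so each bed carries its own Darcy discharge and the transmissivities add.
Σ(K_i·b_i) = 0.0911×9.33 + 5.96×3.46 + 1010×8.39 = 8495 m²/day.
Total thickness b = 21.18 m, so K_eq = Σ(K_i·b_i)/b = 401.1 m/day.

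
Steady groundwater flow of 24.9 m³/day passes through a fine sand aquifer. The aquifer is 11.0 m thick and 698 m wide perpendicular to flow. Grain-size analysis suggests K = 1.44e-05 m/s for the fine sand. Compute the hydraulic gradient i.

Convert K: 1.44e-05 m/s × 86400 = 1.244 m/day.
Cross-sectional area A = 698 × 11.0 = 7678 m².
From Q = K·A·i, i = Q / (K·A) = 24.9 / (1.244 × 7678) = 0.002607.

0.00261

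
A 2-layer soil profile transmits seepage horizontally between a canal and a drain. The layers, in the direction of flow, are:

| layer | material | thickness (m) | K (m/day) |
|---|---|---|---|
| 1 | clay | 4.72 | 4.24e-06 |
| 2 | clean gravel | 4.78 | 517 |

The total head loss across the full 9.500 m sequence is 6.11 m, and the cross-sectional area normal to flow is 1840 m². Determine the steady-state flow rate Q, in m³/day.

Flow is perpendicular to layering, so the layers act in series and the equivalent K is the thickness-weighted harmonic mean.
Total thickness L = 4.72 + 4.78 = 9.500 m.
Σ(b_i/K_i) = 4.72/4.24e-06 + 4.78/517 = 1.113e+06 d.
K_eq = L / Σ(b_i/K_i) = 9.500 / 1.113e+06 = 8.534e-06 m/day.
Q = K_eq · A · (Δh/L) = 8.534e-06 × 1840 × (6.11/9.500) = 0.01010 m³/day.

0.0101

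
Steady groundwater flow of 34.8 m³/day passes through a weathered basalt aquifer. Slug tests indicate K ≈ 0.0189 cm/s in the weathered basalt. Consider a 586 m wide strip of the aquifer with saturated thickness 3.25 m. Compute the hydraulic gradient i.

0.00112

Convert K: 0.0189 cm/s × 864 = 16.33 m/day.
Cross-sectional area A = 586 × 3.25 = 1904 m².
From Q = K·A·i, i = Q / (K·A) = 34.8 / (16.33 × 1904) = 0.001119.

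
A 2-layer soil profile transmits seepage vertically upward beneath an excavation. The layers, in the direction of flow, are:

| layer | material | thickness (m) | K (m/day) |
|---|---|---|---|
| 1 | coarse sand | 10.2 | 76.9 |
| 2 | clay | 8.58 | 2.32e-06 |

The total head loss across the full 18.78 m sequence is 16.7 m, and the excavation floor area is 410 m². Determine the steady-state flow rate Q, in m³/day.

0.00185

Flow is perpendicular to layering, so the layers act in series and the equivalent K is the thickness-weighted harmonic mean.
Total thickness L = 10.2 + 8.58 = 18.78 m.
Σ(b_i/K_i) = 10.2/76.9 + 8.58/2.32e-06 = 3.698e+06 d.
K_eq = L / Σ(b_i/K_i) = 18.78 / 3.698e+06 = 5.078e-06 m/day.
Q = K_eq · A · (Δh/L) = 5.078e-06 × 410 × (16.7/18.78) = 0.001851 m³/day.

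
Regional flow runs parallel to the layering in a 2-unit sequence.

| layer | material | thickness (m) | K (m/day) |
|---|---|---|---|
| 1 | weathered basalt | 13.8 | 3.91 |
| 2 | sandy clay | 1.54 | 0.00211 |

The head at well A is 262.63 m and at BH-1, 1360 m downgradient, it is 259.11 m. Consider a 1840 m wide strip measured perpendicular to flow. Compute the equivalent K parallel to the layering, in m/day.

3.52

Flow is parallel to layering, so each bed carries its own Darcy discharge and the transmissivities add.
Σ(K_i·b_i) = 3.91×13.8 + 0.00211×1.54 = 53.96 m²/day.
Total thickness b = 15.34 m, so K_eq = Σ(K_i·b_i)/b = 3.518 m/day.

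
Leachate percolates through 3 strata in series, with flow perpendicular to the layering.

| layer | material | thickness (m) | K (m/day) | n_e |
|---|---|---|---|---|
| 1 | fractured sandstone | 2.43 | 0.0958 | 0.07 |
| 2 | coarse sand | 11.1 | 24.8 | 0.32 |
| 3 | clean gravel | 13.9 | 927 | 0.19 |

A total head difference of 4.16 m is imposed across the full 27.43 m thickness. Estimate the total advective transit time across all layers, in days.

39.5

With flow normal to the layers, continuity requires the same specific discharge q through every layer.
Σ(b_i/K_i) = 2.43/0.0958 + 11.1/24.8 + 13.9/927 = 25.83 d.
q = Δh / Σ(b_i/K_i) = 4.16 / 25.83 = 0.1611 m/day.
In each layer the seepage velocity is v_i = q/n_i, so the layer transit time is t_i = b_i·n_i / q:
  layer 1 (fractured sandstone): t_1 = 2.43 × 0.07 / 0.1611 = 1.056 d
  layer 2 (coarse sand): t_2 = 11.1 × 0.32 / 0.1611 = 22.05 d
  layer 3 (clean gravel): t_3 = 13.9 × 0.19 / 0.1611 = 16.40 d
Total t = Σ t_i = 39.51 days.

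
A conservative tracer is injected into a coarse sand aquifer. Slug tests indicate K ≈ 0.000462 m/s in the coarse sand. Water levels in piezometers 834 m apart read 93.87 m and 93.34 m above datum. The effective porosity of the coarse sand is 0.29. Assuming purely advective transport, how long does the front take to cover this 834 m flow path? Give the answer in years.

Convert K: 0.000462 m/s × 86400 = 39.92 m/day.
Hydraulic gradient i = (93.87 − 93.34) / 834 = 0.53 / 834 = 0.0006355.
Darcy flux q = K · i = 39.92 × 0.0006355 = 0.02537 m/day.
Seepage velocity v = q / n_e = 0.02537 / 0.29 = 0.08747 m/day.
Travel time t = L / v = 834 / 0.08747 = 9535 days = 26.10 years.

26.1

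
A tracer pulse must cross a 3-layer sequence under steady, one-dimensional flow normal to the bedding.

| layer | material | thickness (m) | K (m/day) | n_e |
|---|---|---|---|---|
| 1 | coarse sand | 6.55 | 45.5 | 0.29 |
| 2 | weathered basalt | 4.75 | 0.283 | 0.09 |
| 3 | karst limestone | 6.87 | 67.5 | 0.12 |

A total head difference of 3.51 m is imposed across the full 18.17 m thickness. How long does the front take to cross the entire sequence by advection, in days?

15.3

With flow normal to the layers, continuity requires the same specific discharge q through every layer.
Σ(b_i/K_i) = 6.55/45.5 + 4.75/0.283 + 6.87/67.5 = 17.03 d.
q = Δh / Σ(b_i/K_i) = 3.51 / 17.03 = 0.2061 m/day.
In each layer the seepage velocity is v_i = q/n_i, so the layer transit time is t_i = b_i·n_i / q:
  layer 1 (coarse sand): t_1 = 6.55 × 0.29 / 0.2061 = 9.216 d
  layer 2 (weathered basalt): t_2 = 4.75 × 0.09 / 0.2061 = 2.074 d
  layer 3 (karst limestone): t_3 = 6.87 × 0.12 / 0.2061 = 4.000 d
Total t = Σ t_i = 15.29 days.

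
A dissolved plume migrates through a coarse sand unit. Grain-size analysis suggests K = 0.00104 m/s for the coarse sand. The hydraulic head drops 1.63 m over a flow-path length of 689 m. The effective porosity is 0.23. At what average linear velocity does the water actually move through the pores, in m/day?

Convert K: 0.00104 m/s × 86400 = 89.86 m/day.
Hydraulic gradient i = Δh / L = 1.63 / 689 = 0.002366.
Darcy flux q = K · i = 89.86 × 0.002366 = 0.2126 m/day.
Seepage velocity v = q / n_e = 0.2126 / 0.23 = 0.9242 m/day.

0.924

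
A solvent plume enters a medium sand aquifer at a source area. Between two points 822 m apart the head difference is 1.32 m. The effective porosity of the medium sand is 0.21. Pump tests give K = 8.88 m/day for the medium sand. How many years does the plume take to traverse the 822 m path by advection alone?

Hydraulic gradient i = Δh / L = 1.32 / 822 = 0.001606.
Darcy flux q = K · i = 8.880 × 0.001606 = 0.01426 m/day.
Seepage velocity v = q / n_e = 0.01426 / 0.21 = 0.06790 m/day.
Travel time t = L / v = 822 / 0.06790 = 12105 days = 33.14 years.

33.1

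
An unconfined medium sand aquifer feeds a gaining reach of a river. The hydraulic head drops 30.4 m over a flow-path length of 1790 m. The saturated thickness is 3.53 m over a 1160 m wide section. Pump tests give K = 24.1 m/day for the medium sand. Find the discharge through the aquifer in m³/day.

1680

Cross-sectional area A = 1160 × 3.53 = 4095 m².
Hydraulic gradient i = Δh / L = 30.4 / 1790 = 0.01698.
Darcy's law: Q = K · A · i = 24.10 × 4095 × 0.01698 = 1676 m³/day.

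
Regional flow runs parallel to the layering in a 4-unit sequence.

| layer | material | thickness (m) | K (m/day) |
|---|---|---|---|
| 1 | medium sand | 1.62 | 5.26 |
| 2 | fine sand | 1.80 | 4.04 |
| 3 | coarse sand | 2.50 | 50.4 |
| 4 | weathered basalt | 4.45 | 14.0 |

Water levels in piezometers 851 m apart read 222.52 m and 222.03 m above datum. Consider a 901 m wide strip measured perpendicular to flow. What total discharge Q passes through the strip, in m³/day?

Flow is parallel to layering, so each bed carries its own Darcy discharge and the transmissivities add.
Σ(K_i·b_i) = 5.26×1.62 + 4.04×1.80 + 50.4×2.50 + 14.0×4.45 = 204.1 m²/day.
Hydraulic gradient i = (222.52 − 222.03) / 851 = 0.49 / 851 = 0.0005758.
Q = Σ(K_i·b_i) · W · i = 204.1 × 901 × 0.0005758 = 105.9 m³/day.

106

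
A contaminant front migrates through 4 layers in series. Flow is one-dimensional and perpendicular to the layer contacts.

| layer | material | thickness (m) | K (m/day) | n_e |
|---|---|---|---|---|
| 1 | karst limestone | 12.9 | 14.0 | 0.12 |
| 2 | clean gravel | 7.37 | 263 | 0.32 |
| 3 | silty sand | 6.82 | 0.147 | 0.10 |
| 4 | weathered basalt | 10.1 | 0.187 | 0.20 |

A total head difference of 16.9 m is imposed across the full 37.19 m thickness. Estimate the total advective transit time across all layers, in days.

39.6

With flow normal to the layers, continuity requires the same specific discharge q through every layer.
Σ(b_i/K_i) = 12.9/14.0 + 7.37/263 + 6.82/0.147 + 10.1/0.187 = 101.4 d.
q = Δh / Σ(b_i/K_i) = 16.9 / 101.4 = 0.1667 m/day.
In each layer the seepage velocity is v_i = q/n_i, so the layer transit time is t_i = b_i·n_i / q:
  layer 1 (karst limestone): t_1 = 12.9 × 0.12 / 0.1667 = 9.284 d
  layer 2 (clean gravel): t_2 = 7.37 × 0.32 / 0.1667 = 14.14 d
  layer 3 (silty sand): t_3 = 6.82 × 0.10 / 0.1667 = 4.090 d
  layer 4 (weathered basalt): t_4 = 10.1 × 0.20 / 0.1667 = 12.11 d
Total t = Σ t_i = 39.63 days.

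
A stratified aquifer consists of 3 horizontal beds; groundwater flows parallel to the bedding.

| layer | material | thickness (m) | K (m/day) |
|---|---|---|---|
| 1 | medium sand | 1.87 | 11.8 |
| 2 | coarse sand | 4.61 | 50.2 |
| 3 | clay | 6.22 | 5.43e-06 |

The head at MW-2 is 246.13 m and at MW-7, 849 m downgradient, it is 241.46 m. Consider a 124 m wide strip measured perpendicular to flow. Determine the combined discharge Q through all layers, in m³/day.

173

Flow is parallel to layering, so each bed carries its own Darcy discharge and the transmissivities add.
Σ(K_i·b_i) = 11.8×1.87 + 50.2×4.61 + 5.43e-06×6.22 = 253.5 m²/day.
Hydraulic gradient i = (246.13 − 241.46) / 849 = 4.67 / 849 = 0.005501.
Q = Σ(K_i·b_i) · W · i = 253.5 × 124 × 0.005501 = 172.9 m³/day.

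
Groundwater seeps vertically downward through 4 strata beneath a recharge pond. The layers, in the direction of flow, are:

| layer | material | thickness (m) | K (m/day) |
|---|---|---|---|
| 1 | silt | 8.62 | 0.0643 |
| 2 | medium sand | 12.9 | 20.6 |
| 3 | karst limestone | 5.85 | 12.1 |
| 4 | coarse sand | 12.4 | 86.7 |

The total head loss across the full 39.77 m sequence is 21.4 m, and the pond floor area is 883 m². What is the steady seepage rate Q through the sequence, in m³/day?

Flow is perpendicular to layering, so the layers act in series and the equivalent K is the thickness-weighted harmonic mean.
Total thickness L = 8.62 + 12.9 + 5.85 + 12.4 = 39.77 m.
Σ(b_i/K_i) = 8.62/0.0643 + 12.9/20.6 + 5.85/12.1 + 12.4/86.7 = 135.3 d.
K_eq = L / Σ(b_i/K_i) = 39.77 / 135.3 = 0.2939 m/day.
Q = K_eq · A · (Δh/L) = 0.2939 × 883 × (21.4/39.77) = 139.6 m³/day.

140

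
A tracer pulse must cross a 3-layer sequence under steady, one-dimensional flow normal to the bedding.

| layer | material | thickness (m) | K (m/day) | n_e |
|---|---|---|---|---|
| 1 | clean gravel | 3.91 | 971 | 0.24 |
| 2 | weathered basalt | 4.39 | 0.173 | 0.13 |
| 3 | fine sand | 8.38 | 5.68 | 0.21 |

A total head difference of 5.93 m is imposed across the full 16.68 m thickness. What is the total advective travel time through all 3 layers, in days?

14.8

With flow normal to the layers, continuity requires the same specific discharge q through every layer.
Σ(b_i/K_i) = 3.91/971 + 4.39/0.173 + 8.38/5.68 = 26.86 d.
q = Δh / Σ(b_i/K_i) = 5.93 / 26.86 = 0.2208 m/day.
In each layer the seepage velocity is v_i = q/n_i, so the layer transit time is t_i = b_i·n_i / q:
  layer 1 (clean gravel): t_1 = 3.91 × 0.24 / 0.2208 = 4.250 d
  layer 2 (weathered basalt): t_2 = 4.39 × 0.13 / 0.2208 = 2.585 d
  layer 3 (fine sand): t_3 = 8.38 × 0.21 / 0.2208 = 7.970 d
Total t = Σ t_i = 14.80 days.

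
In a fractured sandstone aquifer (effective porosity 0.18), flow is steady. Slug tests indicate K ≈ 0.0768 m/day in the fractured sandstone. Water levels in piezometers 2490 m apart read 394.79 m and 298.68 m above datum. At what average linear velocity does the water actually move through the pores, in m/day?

0.0165

Hydraulic gradient i = (394.79 − 298.68) / 2490 = 96.11 / 2490 = 0.03860.
Darcy flux q = K · i = 0.07680 × 0.03860 = 0.002964 m/day.
Seepage velocity v = q / n_e = 0.002964 / 0.18 = 0.01647 m/day.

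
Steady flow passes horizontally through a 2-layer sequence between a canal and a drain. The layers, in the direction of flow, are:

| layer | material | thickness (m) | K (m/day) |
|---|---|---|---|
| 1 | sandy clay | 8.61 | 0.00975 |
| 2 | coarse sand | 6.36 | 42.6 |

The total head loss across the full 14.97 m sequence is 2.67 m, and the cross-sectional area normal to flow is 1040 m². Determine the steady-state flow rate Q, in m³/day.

Flow is perpendicular to layering, so the layers act in series and the equivalent K is the thickness-weighted harmonic mean.
Total thickness L = 8.61 + 6.36 = 14.97 m.
Σ(b_i/K_i) = 8.61/0.00975 + 6.36/42.6 = 883.2 d.
K_eq = L / Σ(b_i/K_i) = 14.97 / 883.2 = 0.01695 m/day.
Q = K_eq · A · (Δh/L) = 0.01695 × 1040 × (2.67/14.97) = 3.144 m³/day.

3.14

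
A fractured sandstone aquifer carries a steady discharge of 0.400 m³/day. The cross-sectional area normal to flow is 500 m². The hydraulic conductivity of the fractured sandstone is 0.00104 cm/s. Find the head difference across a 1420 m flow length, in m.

Convert K: 0.00104 cm/s × 864 = 0.8986 m/day.
From Q = K·A·i, i = Q / (K·A) = 0.400 / (0.8986 × 500.0) = 0.0008903.
Head loss Δh = i · L = 0.0008903 × 1420 = 1.264 m.

1.26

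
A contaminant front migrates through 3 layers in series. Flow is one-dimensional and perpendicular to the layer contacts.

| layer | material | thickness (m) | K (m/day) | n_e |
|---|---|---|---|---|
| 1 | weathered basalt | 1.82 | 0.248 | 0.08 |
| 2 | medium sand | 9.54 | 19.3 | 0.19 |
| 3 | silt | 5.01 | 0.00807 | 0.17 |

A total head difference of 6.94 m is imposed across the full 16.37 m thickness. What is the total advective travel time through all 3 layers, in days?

255

With flow normal to the layers, continuity requires the same specific discharge q through every layer.
Σ(b_i/K_i) = 1.82/0.248 + 9.54/19.3 + 5.01/0.00807 = 628.7 d.
q = Δh / Σ(b_i/K_i) = 6.94 / 628.7 = 0.01104 m/day.
In each layer the seepage velocity is v_i = q/n_i, so the layer transit time is t_i = b_i·n_i / q:
  layer 1 (weathered basalt): t_1 = 1.82 × 0.08 / 0.01104 = 13.19 d
  layer 2 (medium sand): t_2 = 9.54 × 0.19 / 0.01104 = 164.2 d
  layer 3 (silt): t_3 = 5.01 × 0.17 / 0.01104 = 77.15 d
Total t = Σ t_i = 254.5 days.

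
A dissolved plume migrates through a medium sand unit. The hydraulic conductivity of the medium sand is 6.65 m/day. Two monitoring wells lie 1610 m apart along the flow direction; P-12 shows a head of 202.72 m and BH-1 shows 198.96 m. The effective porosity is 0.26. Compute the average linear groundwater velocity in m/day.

0.0597

Hydraulic gradient i = (202.72 − 198.96) / 1610 = 3.76 / 1610 = 0.002335.
Darcy flux q = K · i = 6.650 × 0.002335 = 0.01553 m/day.
Seepage velocity v = q / n_e = 0.01553 / 0.26 = 0.05973 m/day.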